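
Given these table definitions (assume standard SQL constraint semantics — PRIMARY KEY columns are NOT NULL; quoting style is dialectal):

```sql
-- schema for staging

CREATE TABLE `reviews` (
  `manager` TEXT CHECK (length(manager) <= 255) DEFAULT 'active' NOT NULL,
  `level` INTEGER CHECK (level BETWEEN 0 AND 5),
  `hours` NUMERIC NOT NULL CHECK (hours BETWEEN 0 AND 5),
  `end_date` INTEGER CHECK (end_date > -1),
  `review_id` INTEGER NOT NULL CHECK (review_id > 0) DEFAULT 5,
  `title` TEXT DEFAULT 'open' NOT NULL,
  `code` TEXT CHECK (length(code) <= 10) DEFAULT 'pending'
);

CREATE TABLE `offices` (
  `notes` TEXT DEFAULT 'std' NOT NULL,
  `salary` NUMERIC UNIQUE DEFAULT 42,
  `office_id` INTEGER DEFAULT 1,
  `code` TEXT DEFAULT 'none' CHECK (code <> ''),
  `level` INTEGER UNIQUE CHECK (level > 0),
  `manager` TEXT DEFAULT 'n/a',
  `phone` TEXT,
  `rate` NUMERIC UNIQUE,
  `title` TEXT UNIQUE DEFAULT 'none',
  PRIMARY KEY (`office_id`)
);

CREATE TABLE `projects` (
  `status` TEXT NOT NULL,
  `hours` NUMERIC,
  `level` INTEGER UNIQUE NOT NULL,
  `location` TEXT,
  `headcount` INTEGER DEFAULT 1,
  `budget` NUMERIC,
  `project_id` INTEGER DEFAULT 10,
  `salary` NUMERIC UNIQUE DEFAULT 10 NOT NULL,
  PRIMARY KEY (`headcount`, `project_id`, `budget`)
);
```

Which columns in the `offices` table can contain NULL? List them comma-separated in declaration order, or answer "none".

- notes: declared NOT NULL → not nullable.
- salary: UNIQUE does not imply NOT NULL → nullable.
- office_id: part of the PRIMARY KEY, which implies NOT NULL → not nullable.
- code: CHECK does not forbid NULL (a CHECK constraint passes when its expression is NULL) → nullable.
- level: CHECK does not forbid NULL (a CHECK constraint passes when its expression is NULL) → nullable.
- manager: DEFAULT only fills an omitted column; an explicit NULL is still allowed → nullable.
- phone: no NOT NULL constraint applies → nullable.
- rate: UNIQUE does not imply NOT NULL → nullable.
- title: UNIQUE does not imply NOT NULL → nullable.

salary, code, level, manager, phone, rate, title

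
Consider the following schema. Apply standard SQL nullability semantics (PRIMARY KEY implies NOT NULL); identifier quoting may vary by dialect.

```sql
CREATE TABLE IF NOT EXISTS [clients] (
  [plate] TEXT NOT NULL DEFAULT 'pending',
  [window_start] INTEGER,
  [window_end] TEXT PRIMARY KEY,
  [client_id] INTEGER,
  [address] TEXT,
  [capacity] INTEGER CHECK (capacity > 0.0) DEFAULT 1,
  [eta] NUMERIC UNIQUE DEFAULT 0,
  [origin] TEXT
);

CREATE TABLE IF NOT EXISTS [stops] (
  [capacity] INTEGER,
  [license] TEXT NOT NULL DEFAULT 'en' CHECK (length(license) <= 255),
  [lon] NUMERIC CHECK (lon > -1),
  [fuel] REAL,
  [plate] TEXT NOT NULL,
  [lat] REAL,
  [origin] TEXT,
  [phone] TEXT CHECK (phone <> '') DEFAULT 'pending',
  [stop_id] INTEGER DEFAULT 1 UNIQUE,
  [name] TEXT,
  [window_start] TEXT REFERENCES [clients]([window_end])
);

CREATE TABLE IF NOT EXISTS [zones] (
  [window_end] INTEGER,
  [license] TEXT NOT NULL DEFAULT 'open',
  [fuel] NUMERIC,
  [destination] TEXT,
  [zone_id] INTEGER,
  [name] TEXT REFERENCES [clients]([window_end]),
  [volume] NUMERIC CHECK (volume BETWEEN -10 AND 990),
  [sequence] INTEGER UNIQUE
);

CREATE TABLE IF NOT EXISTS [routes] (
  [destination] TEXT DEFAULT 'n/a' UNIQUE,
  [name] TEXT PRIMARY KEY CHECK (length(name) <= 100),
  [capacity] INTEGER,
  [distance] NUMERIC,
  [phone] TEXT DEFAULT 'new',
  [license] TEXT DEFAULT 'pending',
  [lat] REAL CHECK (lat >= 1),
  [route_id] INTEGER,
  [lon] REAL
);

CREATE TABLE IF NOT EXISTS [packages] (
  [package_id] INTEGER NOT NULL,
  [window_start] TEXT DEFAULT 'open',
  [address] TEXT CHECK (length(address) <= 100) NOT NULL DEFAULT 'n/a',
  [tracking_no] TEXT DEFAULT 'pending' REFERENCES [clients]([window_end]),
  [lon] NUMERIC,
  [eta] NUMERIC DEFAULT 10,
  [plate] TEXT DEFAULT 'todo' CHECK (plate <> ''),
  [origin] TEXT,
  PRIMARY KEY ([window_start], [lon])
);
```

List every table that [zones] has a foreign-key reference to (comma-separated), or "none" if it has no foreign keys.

- name REFERENCES clients(window_end).

clients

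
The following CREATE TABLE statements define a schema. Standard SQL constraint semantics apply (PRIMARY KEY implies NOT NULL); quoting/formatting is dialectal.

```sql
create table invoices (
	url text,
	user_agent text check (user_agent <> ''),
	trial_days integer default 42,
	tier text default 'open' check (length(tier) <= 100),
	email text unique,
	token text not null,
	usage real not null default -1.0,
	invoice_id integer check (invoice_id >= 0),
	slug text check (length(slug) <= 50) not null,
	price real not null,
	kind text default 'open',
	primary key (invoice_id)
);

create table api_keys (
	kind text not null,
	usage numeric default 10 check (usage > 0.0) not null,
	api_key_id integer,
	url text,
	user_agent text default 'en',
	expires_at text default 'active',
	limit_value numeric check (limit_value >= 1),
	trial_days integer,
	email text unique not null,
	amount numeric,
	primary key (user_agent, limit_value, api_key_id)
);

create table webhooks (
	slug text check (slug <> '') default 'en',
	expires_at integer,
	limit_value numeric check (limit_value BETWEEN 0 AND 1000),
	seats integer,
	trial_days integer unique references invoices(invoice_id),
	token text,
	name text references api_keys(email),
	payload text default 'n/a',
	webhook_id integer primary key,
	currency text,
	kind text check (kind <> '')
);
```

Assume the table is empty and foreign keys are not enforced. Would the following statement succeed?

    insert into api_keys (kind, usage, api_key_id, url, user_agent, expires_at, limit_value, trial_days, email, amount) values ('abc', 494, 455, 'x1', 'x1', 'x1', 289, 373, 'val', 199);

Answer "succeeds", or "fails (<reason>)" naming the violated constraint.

NOT NULL columns: api_key_id is supplied; email is supplied; kind is supplied; limit_value is supplied; usage is supplied; user_agent is supplied.
CHECK constraints: 494 satisfies (usage > 0.0); 289 satisfies (limit_value >= 1).
No constraint is violated.

succeeds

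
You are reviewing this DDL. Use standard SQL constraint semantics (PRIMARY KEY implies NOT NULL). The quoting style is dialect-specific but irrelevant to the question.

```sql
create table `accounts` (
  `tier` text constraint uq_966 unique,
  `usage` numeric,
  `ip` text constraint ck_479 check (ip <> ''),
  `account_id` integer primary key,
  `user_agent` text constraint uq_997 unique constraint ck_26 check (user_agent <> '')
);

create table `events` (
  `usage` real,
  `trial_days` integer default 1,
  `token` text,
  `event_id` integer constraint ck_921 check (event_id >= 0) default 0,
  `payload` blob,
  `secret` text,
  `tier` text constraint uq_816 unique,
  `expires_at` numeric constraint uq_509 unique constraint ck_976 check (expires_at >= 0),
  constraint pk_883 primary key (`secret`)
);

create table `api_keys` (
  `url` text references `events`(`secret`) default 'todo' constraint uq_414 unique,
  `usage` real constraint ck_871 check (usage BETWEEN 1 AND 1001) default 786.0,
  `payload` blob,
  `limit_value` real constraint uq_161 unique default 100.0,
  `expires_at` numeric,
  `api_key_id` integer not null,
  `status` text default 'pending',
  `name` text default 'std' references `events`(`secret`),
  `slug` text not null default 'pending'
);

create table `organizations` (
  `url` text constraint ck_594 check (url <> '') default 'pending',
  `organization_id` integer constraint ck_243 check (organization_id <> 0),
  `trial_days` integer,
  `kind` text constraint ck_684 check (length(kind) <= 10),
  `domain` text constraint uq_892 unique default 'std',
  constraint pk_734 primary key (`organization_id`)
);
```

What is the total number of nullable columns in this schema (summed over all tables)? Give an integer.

accounts: 4 nullable (tier, usage, ip, user_agent — PK (account_id) and explicit NOT NULL columns excluded).
events: 7 nullable (usage, trial_days, token, event_id, payload, tier, expires_at — PK (secret) and explicit NOT NULL columns excluded).
api_keys: 7 nullable (url, usage, payload, limit_value, expires_at, status, name — PK none and explicit NOT NULL columns excluded).
organizations: 4 nullable (url, trial_days, kind, domain — PK (organization_id) and explicit NOT NULL columns excluded).
Total: 4 + 7 + 7 + 4 = 22.

22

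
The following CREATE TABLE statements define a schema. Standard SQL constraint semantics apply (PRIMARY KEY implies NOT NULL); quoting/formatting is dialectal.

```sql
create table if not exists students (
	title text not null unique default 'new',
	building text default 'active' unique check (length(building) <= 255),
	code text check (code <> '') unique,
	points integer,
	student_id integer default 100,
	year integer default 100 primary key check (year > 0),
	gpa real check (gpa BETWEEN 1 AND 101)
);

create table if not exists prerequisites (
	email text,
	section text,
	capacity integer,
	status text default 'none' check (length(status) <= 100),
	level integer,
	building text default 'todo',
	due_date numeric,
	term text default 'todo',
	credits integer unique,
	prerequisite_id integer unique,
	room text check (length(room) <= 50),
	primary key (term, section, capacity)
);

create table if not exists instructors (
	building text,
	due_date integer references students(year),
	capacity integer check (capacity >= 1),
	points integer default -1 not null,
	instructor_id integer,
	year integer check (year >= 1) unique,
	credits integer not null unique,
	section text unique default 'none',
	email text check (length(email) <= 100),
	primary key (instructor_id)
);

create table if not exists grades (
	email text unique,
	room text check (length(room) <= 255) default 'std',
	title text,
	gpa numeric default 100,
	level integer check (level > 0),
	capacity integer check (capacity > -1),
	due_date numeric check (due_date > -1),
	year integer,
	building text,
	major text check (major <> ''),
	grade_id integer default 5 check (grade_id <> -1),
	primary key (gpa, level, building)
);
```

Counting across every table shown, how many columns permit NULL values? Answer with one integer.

27

students: 5 nullable (building, code, points, student_id, gpa — PK (year) and explicit NOT NULL columns excluded).
prerequisites: 8 nullable (email, status, level, building, due_date, credits, prerequisite_id, room — PK (term, section, capacity) and explicit NOT NULL columns excluded).
instructors: 6 nullable (building, due_date, capacity, year, section, email — PK (instructor_id) and explicit NOT NULL columns excluded).
grades: 8 nullable (email, room, title, capacity, due_date, year, major, grade_id — PK (gpa, level, building) and explicit NOT NULL columns excluded).
Total: 5 + 8 + 6 + 8 = 27.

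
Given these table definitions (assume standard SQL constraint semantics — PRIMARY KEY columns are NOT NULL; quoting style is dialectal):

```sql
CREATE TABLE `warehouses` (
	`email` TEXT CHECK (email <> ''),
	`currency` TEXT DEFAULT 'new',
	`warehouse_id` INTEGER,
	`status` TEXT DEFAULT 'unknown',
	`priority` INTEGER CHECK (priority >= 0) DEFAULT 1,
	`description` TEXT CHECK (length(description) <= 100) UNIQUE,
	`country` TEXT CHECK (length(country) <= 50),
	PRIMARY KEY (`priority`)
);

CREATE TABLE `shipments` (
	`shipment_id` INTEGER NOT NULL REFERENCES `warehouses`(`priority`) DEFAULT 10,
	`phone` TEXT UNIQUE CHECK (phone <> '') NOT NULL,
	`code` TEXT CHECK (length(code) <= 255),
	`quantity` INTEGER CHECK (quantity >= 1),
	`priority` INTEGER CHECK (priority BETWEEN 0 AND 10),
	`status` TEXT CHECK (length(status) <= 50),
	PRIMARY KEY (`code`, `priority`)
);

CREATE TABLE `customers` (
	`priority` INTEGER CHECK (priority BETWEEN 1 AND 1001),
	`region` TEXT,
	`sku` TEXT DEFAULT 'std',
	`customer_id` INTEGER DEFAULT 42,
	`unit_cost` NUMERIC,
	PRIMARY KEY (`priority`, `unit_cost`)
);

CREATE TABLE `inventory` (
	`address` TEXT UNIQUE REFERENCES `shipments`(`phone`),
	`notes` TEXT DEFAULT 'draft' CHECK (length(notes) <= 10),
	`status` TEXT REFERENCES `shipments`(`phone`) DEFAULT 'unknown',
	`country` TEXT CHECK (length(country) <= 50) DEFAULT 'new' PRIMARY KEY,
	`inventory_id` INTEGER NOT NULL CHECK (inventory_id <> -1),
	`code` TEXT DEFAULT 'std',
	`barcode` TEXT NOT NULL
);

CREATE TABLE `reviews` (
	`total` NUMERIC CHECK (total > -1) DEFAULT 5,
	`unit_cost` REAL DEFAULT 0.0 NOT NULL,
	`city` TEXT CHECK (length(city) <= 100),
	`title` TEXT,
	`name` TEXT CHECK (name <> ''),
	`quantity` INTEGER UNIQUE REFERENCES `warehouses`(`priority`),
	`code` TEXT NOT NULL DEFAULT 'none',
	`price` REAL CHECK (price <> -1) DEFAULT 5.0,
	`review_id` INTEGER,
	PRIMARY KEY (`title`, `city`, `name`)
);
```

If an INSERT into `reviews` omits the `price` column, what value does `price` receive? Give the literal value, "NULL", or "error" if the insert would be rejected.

5.0

price has an explicit DEFAULT 5.0.
When the column is omitted from an INSERT, that default is used.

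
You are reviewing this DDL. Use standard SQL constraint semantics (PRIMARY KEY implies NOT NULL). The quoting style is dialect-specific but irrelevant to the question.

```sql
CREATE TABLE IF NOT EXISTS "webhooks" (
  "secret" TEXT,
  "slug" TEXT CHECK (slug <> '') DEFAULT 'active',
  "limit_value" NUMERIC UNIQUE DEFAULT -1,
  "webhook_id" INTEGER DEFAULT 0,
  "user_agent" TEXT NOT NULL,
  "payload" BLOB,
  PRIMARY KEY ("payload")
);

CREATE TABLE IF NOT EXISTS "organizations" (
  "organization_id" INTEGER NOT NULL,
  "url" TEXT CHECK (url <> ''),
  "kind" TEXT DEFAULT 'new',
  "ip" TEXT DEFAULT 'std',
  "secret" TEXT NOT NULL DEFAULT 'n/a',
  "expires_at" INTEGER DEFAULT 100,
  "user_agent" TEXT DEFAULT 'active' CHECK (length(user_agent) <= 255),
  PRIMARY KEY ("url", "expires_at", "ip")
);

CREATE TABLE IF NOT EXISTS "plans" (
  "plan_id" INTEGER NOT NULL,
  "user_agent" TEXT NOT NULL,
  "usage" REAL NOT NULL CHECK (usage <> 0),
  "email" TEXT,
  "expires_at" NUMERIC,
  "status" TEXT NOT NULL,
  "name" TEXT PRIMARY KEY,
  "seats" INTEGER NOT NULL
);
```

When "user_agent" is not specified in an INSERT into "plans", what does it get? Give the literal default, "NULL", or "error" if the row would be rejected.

error

user_agent has no DEFAULT clause.
Omitting it would insert NULL, but it is declared NOT NULL, so the INSERT fails.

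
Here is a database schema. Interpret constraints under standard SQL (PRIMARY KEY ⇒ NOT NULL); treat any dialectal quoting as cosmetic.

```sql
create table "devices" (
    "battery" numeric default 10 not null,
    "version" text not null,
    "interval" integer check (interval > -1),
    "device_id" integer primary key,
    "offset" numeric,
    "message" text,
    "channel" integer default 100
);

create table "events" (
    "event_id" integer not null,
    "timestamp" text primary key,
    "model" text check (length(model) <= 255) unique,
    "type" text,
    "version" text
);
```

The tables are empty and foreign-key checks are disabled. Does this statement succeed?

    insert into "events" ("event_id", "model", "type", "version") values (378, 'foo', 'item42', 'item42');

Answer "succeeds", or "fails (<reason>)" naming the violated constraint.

timestamp is omitted from the column list and has no DEFAULT, so it would receive NULL.
But timestamp is part of the PRIMARY KEY (implied NOT NULL).

fails (NOT NULL on timestamp)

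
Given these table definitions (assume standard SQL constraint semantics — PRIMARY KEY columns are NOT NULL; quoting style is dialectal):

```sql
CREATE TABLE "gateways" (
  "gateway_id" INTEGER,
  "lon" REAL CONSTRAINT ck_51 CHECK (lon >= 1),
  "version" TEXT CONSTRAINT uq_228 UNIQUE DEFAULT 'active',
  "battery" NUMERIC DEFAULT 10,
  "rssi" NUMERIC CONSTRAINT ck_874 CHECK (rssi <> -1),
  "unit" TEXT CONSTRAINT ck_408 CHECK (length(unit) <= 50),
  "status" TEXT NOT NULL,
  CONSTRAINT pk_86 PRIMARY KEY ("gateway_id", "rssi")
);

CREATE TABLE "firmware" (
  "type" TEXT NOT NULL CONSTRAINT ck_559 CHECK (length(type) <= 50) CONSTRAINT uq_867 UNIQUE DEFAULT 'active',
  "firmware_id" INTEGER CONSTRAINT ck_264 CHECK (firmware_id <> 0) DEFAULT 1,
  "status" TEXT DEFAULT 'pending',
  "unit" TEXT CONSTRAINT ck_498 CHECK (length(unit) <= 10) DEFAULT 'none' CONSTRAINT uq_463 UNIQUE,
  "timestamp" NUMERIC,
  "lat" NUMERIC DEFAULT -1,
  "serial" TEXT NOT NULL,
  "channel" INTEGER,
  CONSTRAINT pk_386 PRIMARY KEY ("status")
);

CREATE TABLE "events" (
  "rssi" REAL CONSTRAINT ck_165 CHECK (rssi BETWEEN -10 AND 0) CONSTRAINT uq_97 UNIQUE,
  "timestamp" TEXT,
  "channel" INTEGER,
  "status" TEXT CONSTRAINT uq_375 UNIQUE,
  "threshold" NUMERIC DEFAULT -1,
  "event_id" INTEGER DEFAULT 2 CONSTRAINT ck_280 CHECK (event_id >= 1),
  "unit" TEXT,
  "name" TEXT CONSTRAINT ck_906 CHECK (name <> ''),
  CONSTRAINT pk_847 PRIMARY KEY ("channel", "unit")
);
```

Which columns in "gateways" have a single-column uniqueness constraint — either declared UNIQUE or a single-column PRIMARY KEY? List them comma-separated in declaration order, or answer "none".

version

- gateway_id: part of a composite PRIMARY KEY — only the tuple is unique, not this column on its own.
- lon: no UNIQUE or single-column PK constraint.
- version: declared UNIQUE → unique.
- battery: no UNIQUE or single-column PK constraint.
- rssi: part of a composite PRIMARY KEY — only the tuple is unique, not this column on its own.
- unit: no UNIQUE or single-column PK constraint.
- status: no UNIQUE or single-column PK constraint.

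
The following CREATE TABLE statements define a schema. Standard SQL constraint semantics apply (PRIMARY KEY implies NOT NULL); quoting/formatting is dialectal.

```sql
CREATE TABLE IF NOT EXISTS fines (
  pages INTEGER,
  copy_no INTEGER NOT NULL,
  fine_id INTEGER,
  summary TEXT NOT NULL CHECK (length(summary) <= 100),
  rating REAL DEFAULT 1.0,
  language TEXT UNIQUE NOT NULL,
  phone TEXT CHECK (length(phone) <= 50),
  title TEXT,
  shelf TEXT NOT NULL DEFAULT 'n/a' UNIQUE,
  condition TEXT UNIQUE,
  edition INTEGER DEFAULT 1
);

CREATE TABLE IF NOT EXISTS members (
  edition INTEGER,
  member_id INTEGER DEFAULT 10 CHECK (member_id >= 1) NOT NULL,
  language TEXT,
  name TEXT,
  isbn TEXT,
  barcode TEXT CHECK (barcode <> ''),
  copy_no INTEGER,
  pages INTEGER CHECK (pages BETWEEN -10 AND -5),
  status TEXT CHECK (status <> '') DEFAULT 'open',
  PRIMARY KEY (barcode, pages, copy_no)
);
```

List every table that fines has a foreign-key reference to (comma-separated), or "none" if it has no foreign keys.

none

No column in fines has a REFERENCES clause.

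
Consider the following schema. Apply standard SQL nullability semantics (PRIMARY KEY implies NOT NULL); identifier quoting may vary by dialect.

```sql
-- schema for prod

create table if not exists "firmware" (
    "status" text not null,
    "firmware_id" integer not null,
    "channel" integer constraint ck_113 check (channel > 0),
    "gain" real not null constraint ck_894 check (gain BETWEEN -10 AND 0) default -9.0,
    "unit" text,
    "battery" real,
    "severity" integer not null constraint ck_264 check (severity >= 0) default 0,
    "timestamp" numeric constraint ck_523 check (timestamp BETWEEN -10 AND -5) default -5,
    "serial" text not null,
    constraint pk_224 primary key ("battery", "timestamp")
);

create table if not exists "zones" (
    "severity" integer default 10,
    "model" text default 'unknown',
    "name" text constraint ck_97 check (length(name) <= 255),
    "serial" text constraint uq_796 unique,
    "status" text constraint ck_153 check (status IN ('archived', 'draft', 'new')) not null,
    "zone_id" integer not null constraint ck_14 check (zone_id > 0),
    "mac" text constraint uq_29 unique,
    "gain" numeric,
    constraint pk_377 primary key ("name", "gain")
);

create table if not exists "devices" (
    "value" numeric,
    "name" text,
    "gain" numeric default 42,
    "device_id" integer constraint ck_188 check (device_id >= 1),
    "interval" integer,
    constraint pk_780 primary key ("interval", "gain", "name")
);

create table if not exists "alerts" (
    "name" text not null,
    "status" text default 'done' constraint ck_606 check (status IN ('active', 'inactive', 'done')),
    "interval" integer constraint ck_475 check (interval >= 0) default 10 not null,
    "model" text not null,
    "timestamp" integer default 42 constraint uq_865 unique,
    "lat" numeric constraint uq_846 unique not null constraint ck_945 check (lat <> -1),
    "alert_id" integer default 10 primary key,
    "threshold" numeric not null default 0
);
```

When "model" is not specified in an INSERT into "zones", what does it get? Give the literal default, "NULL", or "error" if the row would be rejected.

model has an explicit DEFAULT 'unknown'.
When the column is omitted from an INSERT, that default is used.

'unknown'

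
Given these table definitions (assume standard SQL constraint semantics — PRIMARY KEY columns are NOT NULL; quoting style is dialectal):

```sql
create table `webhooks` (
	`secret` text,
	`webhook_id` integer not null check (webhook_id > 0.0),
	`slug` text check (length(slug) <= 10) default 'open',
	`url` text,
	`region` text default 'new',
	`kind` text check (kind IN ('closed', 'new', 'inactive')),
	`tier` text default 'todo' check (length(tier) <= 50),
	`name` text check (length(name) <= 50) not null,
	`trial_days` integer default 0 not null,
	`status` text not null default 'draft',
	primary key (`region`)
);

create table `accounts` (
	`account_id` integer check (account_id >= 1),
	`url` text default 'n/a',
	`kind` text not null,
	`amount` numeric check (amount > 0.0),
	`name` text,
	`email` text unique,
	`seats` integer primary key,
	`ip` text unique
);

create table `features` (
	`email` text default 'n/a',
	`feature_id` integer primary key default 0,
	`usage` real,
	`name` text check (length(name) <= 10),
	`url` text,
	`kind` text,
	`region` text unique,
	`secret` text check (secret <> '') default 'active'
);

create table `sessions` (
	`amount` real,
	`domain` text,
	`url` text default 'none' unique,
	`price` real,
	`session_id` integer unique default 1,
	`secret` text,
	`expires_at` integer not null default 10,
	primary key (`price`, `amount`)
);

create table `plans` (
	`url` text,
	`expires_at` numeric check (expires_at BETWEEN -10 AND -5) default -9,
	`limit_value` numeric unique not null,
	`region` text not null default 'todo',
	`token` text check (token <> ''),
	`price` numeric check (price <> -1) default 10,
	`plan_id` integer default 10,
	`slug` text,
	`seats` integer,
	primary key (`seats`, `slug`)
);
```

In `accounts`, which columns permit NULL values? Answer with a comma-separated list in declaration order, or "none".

account_id, url, amount, name, email, ip

- account_id: CHECK does not forbid NULL (a CHECK constraint passes when its expression is NULL) → nullable.
- url: DEFAULT only fills an omitted column; an explicit NULL is still allowed → nullable.
- kind: declared NOT NULL → not nullable.
- amount: CHECK does not forbid NULL (a CHECK constraint passes when its expression is NULL) → nullable.
- name: no NOT NULL constraint applies → nullable.
- email: UNIQUE does not imply NOT NULL → nullable.
- seats: part of the PRIMARY KEY, which implies NOT NULL → not nullable.
- ip: UNIQUE does not imply NOT NULL → nullable.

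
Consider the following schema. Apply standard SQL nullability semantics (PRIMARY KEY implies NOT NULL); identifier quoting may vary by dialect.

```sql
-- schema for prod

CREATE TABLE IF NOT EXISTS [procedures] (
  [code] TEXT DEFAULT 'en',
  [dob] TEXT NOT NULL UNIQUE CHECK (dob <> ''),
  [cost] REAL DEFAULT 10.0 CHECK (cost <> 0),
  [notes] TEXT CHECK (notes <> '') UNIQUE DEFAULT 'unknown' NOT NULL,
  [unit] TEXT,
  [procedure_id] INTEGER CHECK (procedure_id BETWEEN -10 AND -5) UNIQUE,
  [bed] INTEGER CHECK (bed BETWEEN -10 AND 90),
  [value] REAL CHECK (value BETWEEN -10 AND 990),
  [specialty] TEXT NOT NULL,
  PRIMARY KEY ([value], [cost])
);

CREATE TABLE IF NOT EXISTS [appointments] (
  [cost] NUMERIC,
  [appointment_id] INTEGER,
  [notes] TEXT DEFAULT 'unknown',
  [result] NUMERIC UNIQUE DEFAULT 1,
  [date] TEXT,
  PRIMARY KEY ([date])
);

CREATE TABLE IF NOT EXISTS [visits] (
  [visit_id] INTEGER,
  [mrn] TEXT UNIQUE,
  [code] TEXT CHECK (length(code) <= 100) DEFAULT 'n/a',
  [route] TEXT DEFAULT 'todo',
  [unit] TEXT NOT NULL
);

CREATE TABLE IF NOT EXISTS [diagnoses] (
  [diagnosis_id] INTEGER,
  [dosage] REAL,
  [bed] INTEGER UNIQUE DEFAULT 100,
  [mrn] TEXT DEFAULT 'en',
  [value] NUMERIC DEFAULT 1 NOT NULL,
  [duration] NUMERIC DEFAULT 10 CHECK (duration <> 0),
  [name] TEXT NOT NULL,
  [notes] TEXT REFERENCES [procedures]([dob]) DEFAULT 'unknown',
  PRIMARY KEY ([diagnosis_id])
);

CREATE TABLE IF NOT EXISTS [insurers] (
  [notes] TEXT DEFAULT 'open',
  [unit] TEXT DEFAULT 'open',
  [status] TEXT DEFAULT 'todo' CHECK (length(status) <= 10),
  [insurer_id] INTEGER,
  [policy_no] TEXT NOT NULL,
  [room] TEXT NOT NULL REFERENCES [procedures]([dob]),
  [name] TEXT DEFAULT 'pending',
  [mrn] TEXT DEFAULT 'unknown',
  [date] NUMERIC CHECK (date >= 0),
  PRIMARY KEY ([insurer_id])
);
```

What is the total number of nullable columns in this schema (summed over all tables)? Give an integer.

procedures: 4 nullable (code, unit, procedure_id, bed — PK (value, cost) and explicit NOT NULL columns excluded).
appointments: 4 nullable (cost, appointment_id, notes, result — PK (date) and explicit NOT NULL columns excluded).
visits: 4 nullable (visit_id, mrn, code, route — PK none and explicit NOT NULL columns excluded).
diagnoses: 5 nullable (dosage, bed, mrn, duration, notes — PK (diagnosis_id) and explicit NOT NULL columns excluded).
insurers: 6 nullable (notes, unit, status, name, mrn, date — PK (insurer_id) and explicit NOT NULL columns excluded).
Total: 4 + 4 + 4 + 5 + 6 = 23.

23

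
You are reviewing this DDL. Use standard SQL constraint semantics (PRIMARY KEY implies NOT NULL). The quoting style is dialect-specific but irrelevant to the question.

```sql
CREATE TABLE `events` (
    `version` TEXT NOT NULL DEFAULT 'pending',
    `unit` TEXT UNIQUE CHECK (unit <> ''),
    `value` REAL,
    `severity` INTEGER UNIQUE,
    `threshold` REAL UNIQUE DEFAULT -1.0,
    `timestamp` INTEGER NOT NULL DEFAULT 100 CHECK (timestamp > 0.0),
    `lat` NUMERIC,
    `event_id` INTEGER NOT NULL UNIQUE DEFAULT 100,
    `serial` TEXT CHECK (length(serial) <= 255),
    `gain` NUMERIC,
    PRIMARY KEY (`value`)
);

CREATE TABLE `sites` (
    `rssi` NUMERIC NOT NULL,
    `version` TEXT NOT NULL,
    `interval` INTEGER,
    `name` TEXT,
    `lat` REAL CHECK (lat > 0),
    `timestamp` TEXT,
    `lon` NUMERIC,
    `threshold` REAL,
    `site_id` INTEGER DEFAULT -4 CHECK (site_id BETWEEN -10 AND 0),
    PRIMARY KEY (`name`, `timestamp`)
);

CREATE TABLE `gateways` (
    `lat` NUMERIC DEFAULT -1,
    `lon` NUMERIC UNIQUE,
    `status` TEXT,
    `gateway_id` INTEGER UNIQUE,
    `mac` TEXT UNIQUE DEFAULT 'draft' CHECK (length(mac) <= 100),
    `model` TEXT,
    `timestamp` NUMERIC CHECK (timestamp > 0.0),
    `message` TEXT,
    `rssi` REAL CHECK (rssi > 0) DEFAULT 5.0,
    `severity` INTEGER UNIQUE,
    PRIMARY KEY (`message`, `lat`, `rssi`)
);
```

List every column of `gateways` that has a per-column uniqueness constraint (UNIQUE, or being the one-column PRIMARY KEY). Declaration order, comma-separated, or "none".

- lat: part of a composite PRIMARY KEY — only the tuple is unique, not this column on its own.
- lon: declared UNIQUE → unique.
- status: no UNIQUE or single-column PK constraint.
- gateway_id: declared UNIQUE → unique.
- mac: declared UNIQUE → unique.
- model: no UNIQUE or single-column PK constraint.
- timestamp: no UNIQUE or single-column PK constraint.
- message: part of a composite PRIMARY KEY — only the tuple is unique, not this column on its own.
- rssi: part of a composite PRIMARY KEY — only the tuple is unique, not this column on its own.
- severity: declared UNIQUE → unique.

lon, gateway_id, mac, severity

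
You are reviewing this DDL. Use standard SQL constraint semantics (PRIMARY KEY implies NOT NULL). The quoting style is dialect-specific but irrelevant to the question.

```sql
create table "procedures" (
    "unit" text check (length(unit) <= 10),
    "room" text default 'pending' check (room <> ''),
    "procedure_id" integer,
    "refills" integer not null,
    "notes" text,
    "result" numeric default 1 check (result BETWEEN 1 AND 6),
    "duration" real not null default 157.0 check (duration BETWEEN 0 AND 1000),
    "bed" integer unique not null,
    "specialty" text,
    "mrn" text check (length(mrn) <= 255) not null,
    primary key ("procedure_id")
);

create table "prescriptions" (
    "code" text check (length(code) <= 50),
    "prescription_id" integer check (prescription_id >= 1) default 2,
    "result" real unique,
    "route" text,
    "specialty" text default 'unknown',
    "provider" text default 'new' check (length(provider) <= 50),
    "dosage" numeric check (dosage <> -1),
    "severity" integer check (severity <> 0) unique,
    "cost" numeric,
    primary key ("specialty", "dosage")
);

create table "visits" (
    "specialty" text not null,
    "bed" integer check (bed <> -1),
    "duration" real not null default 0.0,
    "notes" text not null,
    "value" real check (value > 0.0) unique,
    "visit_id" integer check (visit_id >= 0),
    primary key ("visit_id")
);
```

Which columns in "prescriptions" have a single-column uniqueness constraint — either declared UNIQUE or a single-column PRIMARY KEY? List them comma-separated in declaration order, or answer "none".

- code: no UNIQUE or single-column PK constraint.
- prescription_id: no UNIQUE or single-column PK constraint.
- result: declared UNIQUE → unique.
- route: no UNIQUE or single-column PK constraint.
- specialty: part of a composite PRIMARY KEY — only the tuple is unique, not this column on its own.
- provider: no UNIQUE or single-column PK constraint.
- dosage: part of a composite PRIMARY KEY — only the tuple is unique, not this column on its own.
- severity: declared UNIQUE → unique.
- cost: no UNIQUE or single-column PK constraint.

result, severity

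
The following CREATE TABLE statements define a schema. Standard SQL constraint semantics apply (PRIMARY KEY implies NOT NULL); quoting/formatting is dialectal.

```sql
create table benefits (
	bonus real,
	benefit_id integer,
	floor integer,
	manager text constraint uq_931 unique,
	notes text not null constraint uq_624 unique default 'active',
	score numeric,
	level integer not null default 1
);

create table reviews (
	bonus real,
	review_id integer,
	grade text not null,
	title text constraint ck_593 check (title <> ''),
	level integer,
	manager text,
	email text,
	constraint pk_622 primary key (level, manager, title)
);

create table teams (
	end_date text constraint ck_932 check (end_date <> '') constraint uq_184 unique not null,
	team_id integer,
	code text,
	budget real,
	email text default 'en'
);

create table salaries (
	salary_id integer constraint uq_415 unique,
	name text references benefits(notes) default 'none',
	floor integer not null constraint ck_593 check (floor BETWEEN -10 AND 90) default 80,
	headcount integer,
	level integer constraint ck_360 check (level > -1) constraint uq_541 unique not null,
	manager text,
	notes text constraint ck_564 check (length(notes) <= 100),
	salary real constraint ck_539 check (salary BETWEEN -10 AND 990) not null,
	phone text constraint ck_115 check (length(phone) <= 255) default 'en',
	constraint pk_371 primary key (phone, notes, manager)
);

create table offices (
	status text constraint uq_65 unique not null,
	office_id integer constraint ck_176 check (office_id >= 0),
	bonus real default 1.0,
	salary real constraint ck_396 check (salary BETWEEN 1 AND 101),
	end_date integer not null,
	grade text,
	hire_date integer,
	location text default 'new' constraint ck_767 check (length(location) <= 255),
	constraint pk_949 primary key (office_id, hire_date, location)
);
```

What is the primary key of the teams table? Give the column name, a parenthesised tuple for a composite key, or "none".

none

No column is declared PRIMARY KEY inline, and there is no table-level PRIMARY KEY clause in teams.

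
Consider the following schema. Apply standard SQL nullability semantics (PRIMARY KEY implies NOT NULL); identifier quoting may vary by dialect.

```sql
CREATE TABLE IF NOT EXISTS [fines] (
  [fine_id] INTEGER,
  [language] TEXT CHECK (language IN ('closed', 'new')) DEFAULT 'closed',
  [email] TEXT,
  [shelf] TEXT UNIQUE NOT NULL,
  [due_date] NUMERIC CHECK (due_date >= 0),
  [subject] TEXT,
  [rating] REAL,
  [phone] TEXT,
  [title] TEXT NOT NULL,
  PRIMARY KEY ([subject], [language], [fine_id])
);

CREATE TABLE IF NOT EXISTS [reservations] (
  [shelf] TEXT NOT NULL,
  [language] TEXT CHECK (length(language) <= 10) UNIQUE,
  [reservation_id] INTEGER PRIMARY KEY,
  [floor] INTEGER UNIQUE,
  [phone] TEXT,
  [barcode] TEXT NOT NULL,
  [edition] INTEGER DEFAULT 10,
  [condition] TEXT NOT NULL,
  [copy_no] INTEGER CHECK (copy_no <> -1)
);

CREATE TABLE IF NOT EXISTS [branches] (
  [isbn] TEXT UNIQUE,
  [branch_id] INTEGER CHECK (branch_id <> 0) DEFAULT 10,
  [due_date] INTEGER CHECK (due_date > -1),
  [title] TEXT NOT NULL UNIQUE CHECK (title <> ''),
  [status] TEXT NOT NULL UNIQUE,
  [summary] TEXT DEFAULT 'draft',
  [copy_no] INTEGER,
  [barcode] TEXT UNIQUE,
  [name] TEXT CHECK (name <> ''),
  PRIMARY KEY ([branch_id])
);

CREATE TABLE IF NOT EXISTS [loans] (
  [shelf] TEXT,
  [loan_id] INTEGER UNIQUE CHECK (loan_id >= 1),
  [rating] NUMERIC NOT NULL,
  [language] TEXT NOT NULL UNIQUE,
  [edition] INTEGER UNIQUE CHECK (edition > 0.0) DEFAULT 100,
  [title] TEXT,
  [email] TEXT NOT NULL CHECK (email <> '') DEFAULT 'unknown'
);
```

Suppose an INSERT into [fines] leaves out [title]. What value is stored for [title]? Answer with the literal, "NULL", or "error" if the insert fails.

title has no DEFAULT clause.
Omitting it would insert NULL, but it is declared NOT NULL, so the INSERT fails.

error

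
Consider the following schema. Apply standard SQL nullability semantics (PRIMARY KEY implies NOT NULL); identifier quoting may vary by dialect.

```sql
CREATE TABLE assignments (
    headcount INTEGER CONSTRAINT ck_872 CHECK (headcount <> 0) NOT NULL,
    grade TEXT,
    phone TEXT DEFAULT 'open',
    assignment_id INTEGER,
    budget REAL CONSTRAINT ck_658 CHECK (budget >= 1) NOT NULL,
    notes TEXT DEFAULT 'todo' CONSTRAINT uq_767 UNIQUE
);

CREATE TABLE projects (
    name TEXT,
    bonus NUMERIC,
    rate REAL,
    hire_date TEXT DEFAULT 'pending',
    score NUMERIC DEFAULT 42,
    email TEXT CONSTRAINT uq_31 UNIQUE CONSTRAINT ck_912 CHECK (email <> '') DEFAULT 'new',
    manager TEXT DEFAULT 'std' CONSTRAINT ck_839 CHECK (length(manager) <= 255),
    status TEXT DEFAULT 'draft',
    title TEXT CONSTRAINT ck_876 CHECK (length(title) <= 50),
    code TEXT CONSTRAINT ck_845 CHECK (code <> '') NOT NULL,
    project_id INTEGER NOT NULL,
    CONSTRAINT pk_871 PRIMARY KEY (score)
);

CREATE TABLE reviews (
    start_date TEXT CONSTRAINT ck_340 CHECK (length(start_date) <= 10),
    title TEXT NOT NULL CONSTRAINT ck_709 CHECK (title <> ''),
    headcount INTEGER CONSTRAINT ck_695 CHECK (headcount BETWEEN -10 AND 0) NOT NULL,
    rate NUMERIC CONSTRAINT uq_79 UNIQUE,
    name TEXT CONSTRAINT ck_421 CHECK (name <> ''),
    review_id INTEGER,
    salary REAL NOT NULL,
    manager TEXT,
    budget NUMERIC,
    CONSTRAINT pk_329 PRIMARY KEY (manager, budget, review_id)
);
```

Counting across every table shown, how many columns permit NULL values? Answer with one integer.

assignments: 4 nullable (grade, phone, assignment_id, notes — PK none and explicit NOT NULL columns excluded).
projects: 8 nullable (name, bonus, rate, hire_date, email, manager, status, title — PK (score) and explicit NOT NULL columns excluded).
reviews: 3 nullable (start_date, rate, name — PK (manager, budget, review_id) and explicit NOT NULL columns excluded).
Total: 4 + 8 + 3 = 15.

15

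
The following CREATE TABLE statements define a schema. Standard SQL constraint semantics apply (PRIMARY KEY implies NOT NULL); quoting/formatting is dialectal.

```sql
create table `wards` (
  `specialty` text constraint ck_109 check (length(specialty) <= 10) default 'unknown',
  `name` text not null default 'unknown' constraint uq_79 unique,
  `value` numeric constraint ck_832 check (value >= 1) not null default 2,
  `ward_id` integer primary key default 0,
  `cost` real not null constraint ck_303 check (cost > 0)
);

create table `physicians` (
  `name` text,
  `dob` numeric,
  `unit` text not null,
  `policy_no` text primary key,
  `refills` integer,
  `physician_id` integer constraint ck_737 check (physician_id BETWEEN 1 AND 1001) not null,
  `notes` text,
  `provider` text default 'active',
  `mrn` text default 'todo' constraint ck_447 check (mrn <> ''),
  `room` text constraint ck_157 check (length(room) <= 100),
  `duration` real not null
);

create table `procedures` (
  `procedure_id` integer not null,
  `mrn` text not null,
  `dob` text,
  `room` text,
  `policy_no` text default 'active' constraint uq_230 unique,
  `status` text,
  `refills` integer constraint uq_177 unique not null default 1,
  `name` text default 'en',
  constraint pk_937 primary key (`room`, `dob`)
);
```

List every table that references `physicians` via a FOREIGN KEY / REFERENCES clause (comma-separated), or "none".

none

No REFERENCES clause anywhere in the schema names physicians.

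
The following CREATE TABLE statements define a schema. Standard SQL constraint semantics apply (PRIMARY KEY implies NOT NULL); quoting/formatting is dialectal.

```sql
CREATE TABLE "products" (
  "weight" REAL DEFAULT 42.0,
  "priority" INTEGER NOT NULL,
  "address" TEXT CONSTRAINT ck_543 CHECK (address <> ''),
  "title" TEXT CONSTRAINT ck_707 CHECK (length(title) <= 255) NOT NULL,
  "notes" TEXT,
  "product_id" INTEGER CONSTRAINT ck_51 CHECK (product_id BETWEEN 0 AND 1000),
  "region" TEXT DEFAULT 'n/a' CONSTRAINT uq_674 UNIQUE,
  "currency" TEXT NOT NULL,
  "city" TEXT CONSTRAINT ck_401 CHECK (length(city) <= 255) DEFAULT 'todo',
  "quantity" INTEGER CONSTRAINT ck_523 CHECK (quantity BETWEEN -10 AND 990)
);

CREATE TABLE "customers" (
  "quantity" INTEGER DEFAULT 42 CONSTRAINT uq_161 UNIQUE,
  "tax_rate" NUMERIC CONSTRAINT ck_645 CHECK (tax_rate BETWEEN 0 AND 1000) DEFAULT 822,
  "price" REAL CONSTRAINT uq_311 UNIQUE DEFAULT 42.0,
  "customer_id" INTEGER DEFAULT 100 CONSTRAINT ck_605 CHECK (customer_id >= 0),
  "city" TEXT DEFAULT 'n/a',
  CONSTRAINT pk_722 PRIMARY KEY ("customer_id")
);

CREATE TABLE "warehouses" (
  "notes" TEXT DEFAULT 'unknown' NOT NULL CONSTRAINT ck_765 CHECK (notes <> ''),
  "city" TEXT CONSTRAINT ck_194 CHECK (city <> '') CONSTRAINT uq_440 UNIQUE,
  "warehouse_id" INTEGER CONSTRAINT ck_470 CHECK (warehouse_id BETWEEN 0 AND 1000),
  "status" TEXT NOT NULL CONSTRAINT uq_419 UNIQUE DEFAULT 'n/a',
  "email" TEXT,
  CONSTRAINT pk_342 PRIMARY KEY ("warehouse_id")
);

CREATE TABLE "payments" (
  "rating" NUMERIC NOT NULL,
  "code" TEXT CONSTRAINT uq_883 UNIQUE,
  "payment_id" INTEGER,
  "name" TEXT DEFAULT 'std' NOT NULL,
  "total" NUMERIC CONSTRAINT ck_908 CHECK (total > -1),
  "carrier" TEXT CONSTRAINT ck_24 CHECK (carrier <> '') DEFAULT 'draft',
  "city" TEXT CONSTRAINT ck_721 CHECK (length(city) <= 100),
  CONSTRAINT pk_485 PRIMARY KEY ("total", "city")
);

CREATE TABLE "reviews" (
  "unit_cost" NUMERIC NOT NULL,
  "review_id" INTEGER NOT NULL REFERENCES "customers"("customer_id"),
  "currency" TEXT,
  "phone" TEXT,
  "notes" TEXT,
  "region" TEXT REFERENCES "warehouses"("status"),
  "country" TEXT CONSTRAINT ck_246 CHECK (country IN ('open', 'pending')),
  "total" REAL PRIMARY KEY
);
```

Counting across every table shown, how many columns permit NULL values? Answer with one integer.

21

products: 7 nullable (weight, address, notes, product_id, region, city, quantity — PK none and explicit NOT NULL columns excluded).
customers: 4 nullable (quantity, tax_rate, price, city — PK (customer_id) and explicit NOT NULL columns excluded).
warehouses: 2 nullable (city, email — PK (warehouse_id) and explicit NOT NULL columns excluded).
payments: 3 nullable (code, payment_id, carrier — PK (total, city) and explicit NOT NULL columns excluded).
reviews: 5 nullable (currency, phone, notes, region, country — PK (total) and explicit NOT NULL columns excluded).
Total: 7 + 4 + 2 + 3 + 5 = 21.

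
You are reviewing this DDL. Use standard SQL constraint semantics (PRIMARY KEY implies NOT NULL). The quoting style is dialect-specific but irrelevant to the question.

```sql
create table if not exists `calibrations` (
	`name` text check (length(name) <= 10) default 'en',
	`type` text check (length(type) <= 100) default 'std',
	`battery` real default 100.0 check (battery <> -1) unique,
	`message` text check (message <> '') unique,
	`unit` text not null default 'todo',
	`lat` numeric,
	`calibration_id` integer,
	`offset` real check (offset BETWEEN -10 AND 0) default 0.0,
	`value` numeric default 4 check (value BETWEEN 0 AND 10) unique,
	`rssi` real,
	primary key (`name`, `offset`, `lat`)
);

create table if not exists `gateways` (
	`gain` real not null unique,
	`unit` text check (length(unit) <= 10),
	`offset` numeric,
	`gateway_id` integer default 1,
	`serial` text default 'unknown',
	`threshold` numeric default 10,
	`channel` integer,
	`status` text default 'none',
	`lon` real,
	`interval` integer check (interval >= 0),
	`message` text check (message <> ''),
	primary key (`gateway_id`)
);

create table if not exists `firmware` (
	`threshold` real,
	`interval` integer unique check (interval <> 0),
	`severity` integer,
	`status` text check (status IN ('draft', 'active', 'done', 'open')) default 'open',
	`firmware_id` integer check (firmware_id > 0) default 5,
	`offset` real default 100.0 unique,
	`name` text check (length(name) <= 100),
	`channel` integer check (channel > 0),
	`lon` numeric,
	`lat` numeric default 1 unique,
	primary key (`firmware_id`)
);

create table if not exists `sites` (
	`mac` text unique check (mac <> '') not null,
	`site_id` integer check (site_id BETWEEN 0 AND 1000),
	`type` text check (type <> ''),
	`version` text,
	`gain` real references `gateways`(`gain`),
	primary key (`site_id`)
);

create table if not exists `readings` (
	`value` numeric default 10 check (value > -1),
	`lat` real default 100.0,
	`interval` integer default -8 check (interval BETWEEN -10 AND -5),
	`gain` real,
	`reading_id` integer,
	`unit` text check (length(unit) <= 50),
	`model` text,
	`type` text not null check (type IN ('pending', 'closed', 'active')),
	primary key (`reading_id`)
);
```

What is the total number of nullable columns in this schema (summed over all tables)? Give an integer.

calibrations: 6 nullable (type, battery, message, calibration_id, value, rssi — PK (name, offset, lat) and explicit NOT NULL columns excluded).
gateways: 9 nullable (unit, offset, serial, threshold, channel, status, lon, interval, message — PK (gateway_id) and explicit NOT NULL columns excluded).
firmware: 9 nullable (threshold, interval, severity, status, offset, name, channel, lon, lat — PK (firmware_id) and explicit NOT NULL columns excluded).
sites: 3 nullable (type, version, gain — PK (site_id) and explicit NOT NULL columns excluded).
readings: 6 nullable (value, lat, interval, gain, unit, model — PK (reading_id) and explicit NOT NULL columns excluded).
Total: 6 + 9 + 9 + 3 + 6 = 33.

33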